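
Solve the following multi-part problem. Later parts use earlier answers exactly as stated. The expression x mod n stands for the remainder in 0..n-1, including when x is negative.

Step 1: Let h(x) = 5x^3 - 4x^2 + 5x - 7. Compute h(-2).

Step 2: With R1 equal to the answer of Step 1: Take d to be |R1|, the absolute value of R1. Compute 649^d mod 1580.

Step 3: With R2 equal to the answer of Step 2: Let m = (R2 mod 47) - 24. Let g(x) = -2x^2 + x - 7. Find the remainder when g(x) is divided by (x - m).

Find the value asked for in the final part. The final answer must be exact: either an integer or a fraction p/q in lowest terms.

-568

Step 1: 5*(-2)^3 - 4*(-2)^2 + 5*(-2)^1 - 7 = (-40) + (-16) + (-10) + (-7) = -73; answer -73
Step 2: R1 = -73; d = 73; squarings mod 1580: 649^1=649, 649^2=921, 649^4=1361, 649^8=561, 649^16=301, 649^32=541, 649^64=381; 649^73 = 649^1 * 649^8 * 649^64 = 229 (mod 1580); answer 229
Step 3: R2 = 229; m = 17; remainder = value at the root: -2*(17)^2 + 1*(17)^1 - 7 = (-578) + (17) + (-7) = -568; answer -568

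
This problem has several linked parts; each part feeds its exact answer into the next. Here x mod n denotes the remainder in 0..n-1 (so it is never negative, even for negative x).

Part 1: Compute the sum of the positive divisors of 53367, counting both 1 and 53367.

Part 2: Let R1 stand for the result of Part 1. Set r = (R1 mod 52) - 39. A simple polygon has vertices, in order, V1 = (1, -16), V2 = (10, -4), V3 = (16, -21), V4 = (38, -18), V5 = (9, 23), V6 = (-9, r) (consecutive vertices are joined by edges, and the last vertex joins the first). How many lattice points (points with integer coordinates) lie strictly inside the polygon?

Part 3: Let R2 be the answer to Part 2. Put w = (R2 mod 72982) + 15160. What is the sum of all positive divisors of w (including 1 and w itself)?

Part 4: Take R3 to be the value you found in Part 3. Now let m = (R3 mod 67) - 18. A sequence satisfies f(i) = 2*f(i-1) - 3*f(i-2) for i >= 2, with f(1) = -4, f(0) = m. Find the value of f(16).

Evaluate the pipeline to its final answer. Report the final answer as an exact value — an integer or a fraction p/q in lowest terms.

Part 1: 53367 = 3 * 17789; sigma = (1 + 3) * (1 + 17789) = 4 * 17790 = 71160; answer 71160
Part 2: R1 = 71160; r = -15; cross terms: (1*-4 - 10*-16)=156, (10*-21 - 16*-4)=-146, (16*-18 - 38*-21)=510, (38*23 - 9*-18)=1036, (9*-15 - -9*23)=72, (-9*-16 - 1*-15)=159; twice the area = |1787| = 1787; area = 1787/2; boundary points = 3 + 1 + 1 + 1 + 2 + 1 = 9; strictly interior points = area - boundary/2 + 1 = 890; answer 890
Part 3: R2 = 890; w = 16050; 16050 = 2 * 3 * 5^2 * 107; sigma = (1 + 2) * (1 + 3) * (1 + 5 + 25) * (1 + 107) = 3 * 4 * 31 * 108 = 40176; answer 40176
Part 4: R3 = 40176; m = 25; f(2) = 2*(-4) - 3*(25) = -83; iterating: f(2)=-83, f(3)=-154, f(4)=-59, f(5)=344, f(6)=865, f(7)=698, f(8)=-1199, f(9)=-4492, f(10)=-5387, f(11)=2702, f(12)=21565, f(13)=35024, f(14)=5353, f(15)=-94366, f(16)=-204791; answer -204791

-204791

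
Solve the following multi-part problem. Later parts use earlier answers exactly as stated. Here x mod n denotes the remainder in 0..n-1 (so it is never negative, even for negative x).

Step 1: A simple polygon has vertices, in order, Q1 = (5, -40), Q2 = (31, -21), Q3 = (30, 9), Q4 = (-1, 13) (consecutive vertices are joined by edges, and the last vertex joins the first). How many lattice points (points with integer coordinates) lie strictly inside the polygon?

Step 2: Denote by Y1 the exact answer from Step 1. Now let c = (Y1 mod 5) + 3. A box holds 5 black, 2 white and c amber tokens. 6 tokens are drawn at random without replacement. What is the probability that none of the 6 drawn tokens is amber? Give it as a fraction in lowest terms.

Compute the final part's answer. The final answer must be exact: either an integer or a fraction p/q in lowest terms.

7/1716

Step 1: cross terms: (5*-21 - 31*-40)=1135, (31*9 - 30*-21)=909, (30*13 - -1*9)=399, (-1*-40 - 5*13)=-25; twice the area = |2418| = 2418; area = 1209; boundary points = 1 + 1 + 1 + 1 = 4; strictly interior points = area - boundary/2 + 1 = 1208; answer 1208
Step 2: Y1 = 1208; c = 6; total draws C(13,6) = 1716; favorable C(7,6) = 7; P = 7/1716; answer 7/1716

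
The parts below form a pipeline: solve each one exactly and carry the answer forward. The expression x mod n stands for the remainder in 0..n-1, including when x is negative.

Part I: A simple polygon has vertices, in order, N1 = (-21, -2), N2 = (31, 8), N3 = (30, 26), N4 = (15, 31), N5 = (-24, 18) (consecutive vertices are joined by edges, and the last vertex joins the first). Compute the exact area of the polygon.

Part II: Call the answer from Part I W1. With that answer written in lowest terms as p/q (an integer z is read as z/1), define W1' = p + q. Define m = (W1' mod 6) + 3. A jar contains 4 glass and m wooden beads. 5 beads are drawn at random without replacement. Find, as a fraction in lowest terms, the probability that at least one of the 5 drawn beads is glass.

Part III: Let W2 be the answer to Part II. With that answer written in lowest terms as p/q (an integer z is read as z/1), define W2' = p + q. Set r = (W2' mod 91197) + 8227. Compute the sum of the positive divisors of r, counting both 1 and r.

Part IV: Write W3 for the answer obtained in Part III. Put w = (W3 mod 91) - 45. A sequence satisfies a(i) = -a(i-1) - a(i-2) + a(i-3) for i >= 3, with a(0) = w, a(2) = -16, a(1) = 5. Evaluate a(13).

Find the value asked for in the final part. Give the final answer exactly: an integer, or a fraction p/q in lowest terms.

-993

Part I: cross terms: (-21*8 - 31*-2)=-106, (31*26 - 30*8)=566, (30*31 - 15*26)=540, (15*18 - -24*31)=1014, (-24*-2 - -21*18)=426; twice the area = |2440| = 2440; area = 1220; answer 1220
Part II: W1 = 1220; threaded value p + q = 1221; m = 6; total draws C(10,5) = 252; complement C(6,5) = 6; favorable 252 - 6 = 246; P = 41/42; answer 41/42
Part III: W2 = 41/42; threaded value p + q = 83; r = 8310; 8310 = 2 * 3 * 5 * 277; sigma = (1 + 2) * (1 + 3) * (1 + 5) * (1 + 277) = 3 * 4 * 6 * 278 = 20016; answer 20016
Part IV: W3 = 20016; w = 42; a(3) = -1*(-16) - 1*(5) + 1*(42) = 53; iterating: a(3)=53, a(4)=-32, a(5)=-37, a(6)=122, a(7)=-117, a(8)=-42, a(9)=281, a(10)=-356, a(11)=33, a(12)=604, a(13)=-993; answer -993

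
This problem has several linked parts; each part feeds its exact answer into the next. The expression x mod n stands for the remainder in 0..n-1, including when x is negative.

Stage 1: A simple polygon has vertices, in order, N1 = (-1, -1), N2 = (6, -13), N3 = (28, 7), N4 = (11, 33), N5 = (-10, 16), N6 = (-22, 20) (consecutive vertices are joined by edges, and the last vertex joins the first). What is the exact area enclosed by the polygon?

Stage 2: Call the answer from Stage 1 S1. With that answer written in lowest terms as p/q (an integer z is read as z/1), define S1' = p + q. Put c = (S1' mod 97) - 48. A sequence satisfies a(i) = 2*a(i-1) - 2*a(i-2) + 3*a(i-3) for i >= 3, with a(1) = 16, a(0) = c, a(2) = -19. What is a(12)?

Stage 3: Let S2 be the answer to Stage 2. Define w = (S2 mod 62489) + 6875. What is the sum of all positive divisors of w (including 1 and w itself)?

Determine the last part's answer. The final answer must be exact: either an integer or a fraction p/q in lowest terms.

48758

Stage 1: cross terms: (-1*-13 - 6*-1)=19, (6*7 - 28*-13)=406, (28*33 - 11*7)=847, (11*16 - -10*33)=506, (-10*20 - -22*16)=152, (-22*-1 - -1*20)=42; twice the area = |1972| = 1972; area = 986; answer 986
Stage 2: S1 = 986; threaded value p + q = 987; c = -31; a(3) = 2*(-19) - 2*(16) + 3*(-31) = -163; iterating: a(3)=-163, a(4)=-240, a(5)=-211, a(6)=-431, a(7)=-1160, a(8)=-2091, a(9)=-3155, a(10)=-5608, a(11)=-11179, a(12)=-20607; answer -20607
Stage 3: S2 = -20607; w = 48757; 48757 is prime, so its only divisors are 1 and 48757; sigma = 1 + 48757 = 48758; answer 48758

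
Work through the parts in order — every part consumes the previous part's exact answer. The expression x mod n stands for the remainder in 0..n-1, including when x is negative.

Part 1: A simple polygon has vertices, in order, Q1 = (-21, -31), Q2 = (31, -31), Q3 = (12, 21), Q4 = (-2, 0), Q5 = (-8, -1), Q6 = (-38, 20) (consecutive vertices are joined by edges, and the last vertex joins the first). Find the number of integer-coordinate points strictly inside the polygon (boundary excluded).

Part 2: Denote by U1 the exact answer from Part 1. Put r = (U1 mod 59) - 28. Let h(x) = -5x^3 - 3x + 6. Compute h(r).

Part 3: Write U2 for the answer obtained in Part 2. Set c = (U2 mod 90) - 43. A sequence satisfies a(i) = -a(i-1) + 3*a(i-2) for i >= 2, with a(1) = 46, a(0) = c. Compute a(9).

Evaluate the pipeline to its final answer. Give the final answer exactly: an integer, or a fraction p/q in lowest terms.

Part 1: cross terms: (-21*-31 - 31*-31)=1612, (31*21 - 12*-31)=1023, (12*0 - -2*21)=42, (-2*-1 - -8*0)=2, (-8*20 - -38*-1)=-198, (-38*-31 - -21*20)=1598; twice the area = |4079| = 4079; area = 4079/2; boundary points = 52 + 1 + 7 + 1 + 3 + 17 = 81; strictly interior points = area - boundary/2 + 1 = 2000; answer 2000
Part 2: U1 = 2000; r = 25; -5*(25)^3 - 3*(25)^1 + 6 = (-78125) + (-75) + (6) = -78194; answer -78194
Part 3: U2 = -78194; c = -27; a(2) = -1*(46) + 3*(-27) = -127; iterating: a(2)=-127, a(3)=265, a(4)=-646, a(5)=1441, a(6)=-3379, a(7)=7702, a(8)=-17839, a(9)=40945; answer 40945

40945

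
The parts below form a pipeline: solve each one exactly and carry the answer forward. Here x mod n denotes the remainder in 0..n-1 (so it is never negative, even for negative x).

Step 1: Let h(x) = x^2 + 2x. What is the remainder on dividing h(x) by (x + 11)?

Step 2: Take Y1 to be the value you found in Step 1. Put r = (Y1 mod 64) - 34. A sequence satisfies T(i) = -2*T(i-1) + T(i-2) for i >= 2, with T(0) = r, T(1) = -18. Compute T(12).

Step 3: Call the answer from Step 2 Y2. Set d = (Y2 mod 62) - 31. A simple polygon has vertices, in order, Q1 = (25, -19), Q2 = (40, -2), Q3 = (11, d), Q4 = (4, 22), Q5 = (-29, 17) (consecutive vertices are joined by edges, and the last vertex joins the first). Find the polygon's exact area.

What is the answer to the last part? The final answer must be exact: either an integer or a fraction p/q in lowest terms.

Step 1: remainder = value at the root: 1*(-11)^2 + 2*(-11)^1 = (121) + (-22) = 99; answer 99
Step 2: Y1 = 99; r = 1; T(2) = -2*(-18) + 1*(1) = 37; iterating: T(2)=37, T(3)=-92, T(4)=221, T(5)=-534, T(6)=1289, T(7)=-3112, T(8)=7513, T(9)=-18138, T(10)=43789, T(11)=-105716, T(12)=255221; answer 255221
Step 3: Y2 = 255221; d = -2; cross terms: (25*-2 - 40*-19)=710, (40*-2 - 11*-2)=-58, (11*22 - 4*-2)=250, (4*17 - -29*22)=706, (-29*-19 - 25*17)=126; twice the area = |1734| = 1734; area = 867; answer 867

867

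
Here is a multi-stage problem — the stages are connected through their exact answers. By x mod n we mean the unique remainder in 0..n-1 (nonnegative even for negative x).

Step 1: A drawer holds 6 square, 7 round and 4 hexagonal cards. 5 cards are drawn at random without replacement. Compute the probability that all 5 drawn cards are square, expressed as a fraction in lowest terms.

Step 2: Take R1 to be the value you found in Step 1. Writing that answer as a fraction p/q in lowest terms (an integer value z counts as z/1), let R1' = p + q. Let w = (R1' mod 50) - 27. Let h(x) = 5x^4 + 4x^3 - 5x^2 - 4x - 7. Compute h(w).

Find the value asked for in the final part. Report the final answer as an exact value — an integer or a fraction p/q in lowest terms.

829913

Step 1: total draws C(17,5) = 6188; favorable C(6,5) = 6; P = 3/3094; answer 3/3094
Step 2: R1 = 3/3094; threaded value p + q = 3097; w = 20; 5*(20)^4 + 4*(20)^3 - 5*(20)^2 - 4*(20)^1 - 7 = (800000) + (32000) + (-2000) + (-80) + (-7) = 829913; answer 829913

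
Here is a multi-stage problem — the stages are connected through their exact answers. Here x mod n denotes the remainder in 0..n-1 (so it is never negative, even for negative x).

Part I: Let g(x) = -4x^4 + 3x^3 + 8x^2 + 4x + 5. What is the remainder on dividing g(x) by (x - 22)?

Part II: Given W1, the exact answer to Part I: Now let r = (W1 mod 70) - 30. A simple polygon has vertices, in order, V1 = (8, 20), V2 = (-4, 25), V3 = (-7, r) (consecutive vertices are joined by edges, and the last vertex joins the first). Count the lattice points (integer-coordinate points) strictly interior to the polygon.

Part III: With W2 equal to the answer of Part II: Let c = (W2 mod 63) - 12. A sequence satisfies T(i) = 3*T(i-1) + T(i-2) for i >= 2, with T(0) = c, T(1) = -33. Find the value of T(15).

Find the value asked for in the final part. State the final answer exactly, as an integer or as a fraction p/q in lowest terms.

-387347631

Part I: remainder = value at the root: -4*(22)^4 + 3*(22)^3 + 8*(22)^2 + 4*(22)^1 + 5 = (-937024) + (31944) + (3872) + (88) + (5) = -901115; answer -901115
Part II: W1 = -901115; r = 35; cross terms: (8*25 - -4*20)=280, (-4*35 - -7*25)=35, (-7*20 - 8*35)=-420; twice the area = |-105| = 105; area = 105/2; boundary points = 1 + 1 + 15 = 17; strictly interior points = area - boundary/2 + 1 = 45; answer 45
Part III: W2 = 45; c = 33; T(2) = 3*(-33) + 1*(33) = -66; iterating: T(2)=-66, T(3)=-231, T(4)=-759, T(5)=-2508, T(6)=-8283, T(7)=-27357, T(8)=-90354, T(9)=-298419, T(10)=-985611, T(11)=-3255252, T(12)=-10751367, T(13)=-35509353, T(14)=-117279426, T(15)=-387347631; answer -387347631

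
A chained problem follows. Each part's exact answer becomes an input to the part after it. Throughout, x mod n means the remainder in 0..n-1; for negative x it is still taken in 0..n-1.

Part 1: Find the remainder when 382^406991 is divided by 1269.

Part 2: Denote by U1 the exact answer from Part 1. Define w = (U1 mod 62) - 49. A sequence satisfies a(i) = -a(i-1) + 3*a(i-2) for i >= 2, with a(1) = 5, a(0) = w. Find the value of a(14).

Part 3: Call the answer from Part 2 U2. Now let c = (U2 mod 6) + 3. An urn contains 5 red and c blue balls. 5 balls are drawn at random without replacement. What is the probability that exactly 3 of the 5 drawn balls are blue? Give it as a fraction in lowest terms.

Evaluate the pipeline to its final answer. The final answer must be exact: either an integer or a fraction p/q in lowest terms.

Part 1: squarings mod 1269: 382^1=382, 382^2=1258, 382^4=121, 382^8=682, 382^16=670, 382^32=943, 382^64=949, 382^128=880, 382^256=310, 382^512=925, 382^1024=319, 382^2048=241, 382^4096=976, 382^8192=826, 382^16384=823, 382^32768=952, 382^65536=238, 382^131072=808, 382^262144=598; 382^406991 = 382^1 * 382^2 * 382^4 * 382^8 * 382^64 * 382^128 * 382^256 * 382^1024 * 382^4096 * 382^8192 * 382^131072 * 382^262144 = 502 (mod 1269); answer 502
Part 2: U1 = 502; w = -43; a(2) = -1*(5) + 3*(-43) = -134; iterating: a(2)=-134, a(3)=149, a(4)=-551, a(5)=998, a(6)=-2651, a(7)=5645, a(8)=-13598, a(9)=30533, a(10)=-71327, a(11)=162926, a(12)=-376907, a(13)=865685, a(14)=-1996406; answer -1996406
Part 3: U2 = -1996406; c = 7; total draws C(12,5) = 792; favorable C(7,3)*C(5,2) = 350; P = 175/396; answer 175/396

175/396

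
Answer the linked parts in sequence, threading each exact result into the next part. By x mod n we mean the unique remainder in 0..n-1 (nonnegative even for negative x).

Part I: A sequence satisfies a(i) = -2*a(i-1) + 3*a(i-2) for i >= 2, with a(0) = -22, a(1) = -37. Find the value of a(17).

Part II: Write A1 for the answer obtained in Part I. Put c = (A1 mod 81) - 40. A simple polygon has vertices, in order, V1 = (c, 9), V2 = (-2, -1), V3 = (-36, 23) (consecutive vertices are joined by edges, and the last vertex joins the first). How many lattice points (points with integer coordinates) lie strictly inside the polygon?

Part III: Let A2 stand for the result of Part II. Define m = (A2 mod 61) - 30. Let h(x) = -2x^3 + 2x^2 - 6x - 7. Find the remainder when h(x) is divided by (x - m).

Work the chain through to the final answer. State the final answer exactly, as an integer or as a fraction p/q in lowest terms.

14547

Part I: a(2) = -2*(-37) + 3*(-22) = 8; iterating: a(2)=8, a(3)=-127, a(4)=278, a(5)=-937, a(6)=2708, a(7)=-8227, a(8)=24578, a(9)=-73837, a(10)=221408, a(11)=-664327, a(12)=1992878, a(13)=-5978737, a(14)=17936108, a(15)=-53808427, a(16)=161425178, a(17)=-484275637; answer -484275637
Part II: A1 = -484275637; c = -5; cross terms: (-5*-1 - -2*9)=23, (-2*23 - -36*-1)=-82, (-36*9 - -5*23)=-209; twice the area = |-268| = 268; area = 134; boundary points = 1 + 2 + 1 = 4; strictly interior points = area - boundary/2 + 1 = 133; answer 133
Part III: A2 = 133; m = -19; remainder = value at the root: -2*(-19)^3 + 2*(-19)^2 - 6*(-19)^1 - 7 = (13718) + (722) + (114) + (-7) = 14547; answer 14547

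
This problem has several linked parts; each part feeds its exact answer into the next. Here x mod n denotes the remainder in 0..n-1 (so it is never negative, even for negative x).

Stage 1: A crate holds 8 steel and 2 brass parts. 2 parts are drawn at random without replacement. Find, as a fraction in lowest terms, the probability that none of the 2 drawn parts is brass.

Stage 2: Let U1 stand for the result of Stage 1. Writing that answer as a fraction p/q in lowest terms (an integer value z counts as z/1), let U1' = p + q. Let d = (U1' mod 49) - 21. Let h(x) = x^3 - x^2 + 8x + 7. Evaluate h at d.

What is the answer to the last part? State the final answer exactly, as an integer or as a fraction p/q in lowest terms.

49

Stage 1: total draws C(10,2) = 45; favorable C(8,2) = 28; P = 28/45; answer 28/45
Stage 2: U1 = 28/45; threaded value p + q = 73; d = 3; 1*(3)^3 - 1*(3)^2 + 8*(3)^1 + 7 = (27) + (-9) + (24) + (7) = 49; answer 49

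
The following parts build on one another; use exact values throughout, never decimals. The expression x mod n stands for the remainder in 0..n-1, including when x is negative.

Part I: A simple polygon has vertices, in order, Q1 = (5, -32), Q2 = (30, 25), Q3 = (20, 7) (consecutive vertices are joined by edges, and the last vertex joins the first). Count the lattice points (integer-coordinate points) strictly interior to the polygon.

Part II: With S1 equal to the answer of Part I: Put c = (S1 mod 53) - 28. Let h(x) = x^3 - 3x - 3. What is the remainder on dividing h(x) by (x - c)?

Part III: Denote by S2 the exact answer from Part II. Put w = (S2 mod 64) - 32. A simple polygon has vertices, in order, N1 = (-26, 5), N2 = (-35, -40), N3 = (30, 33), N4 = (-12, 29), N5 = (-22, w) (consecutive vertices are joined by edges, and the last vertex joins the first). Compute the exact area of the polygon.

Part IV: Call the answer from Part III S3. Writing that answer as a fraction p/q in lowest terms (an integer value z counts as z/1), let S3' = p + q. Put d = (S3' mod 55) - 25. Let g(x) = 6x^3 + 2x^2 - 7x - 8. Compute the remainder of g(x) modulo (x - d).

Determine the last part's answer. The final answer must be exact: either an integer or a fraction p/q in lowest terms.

Part I: cross terms: (5*25 - 30*-32)=1085, (30*7 - 20*25)=-290, (20*-32 - 5*7)=-675; twice the area = |120| = 120; area = 60; boundary points = 1 + 2 + 3 = 6; strictly interior points = area - boundary/2 + 1 = 58; answer 58
Part II: S1 = 58; c = -23; remainder = value at the root: 1*(-23)^3 - 3*(-23)^1 - 3 = (-12167) + (69) + (-3) = -12101; answer -12101
Part III: S2 = -12101; w = 27; cross terms: (-26*-40 - -35*5)=1215, (-35*33 - 30*-40)=45, (30*29 - -12*33)=1266, (-12*27 - -22*29)=314, (-22*5 - -26*27)=592; twice the area = |3432| = 3432; area = 1716; answer 1716
Part IV: S3 = 1716; threaded value p + q = 1717; d = -13; remainder = value at the root: 6*(-13)^3 + 2*(-13)^2 - 7*(-13)^1 - 8 = (-13182) + (338) + (91) + (-8) = -12761; answer -12761

-12761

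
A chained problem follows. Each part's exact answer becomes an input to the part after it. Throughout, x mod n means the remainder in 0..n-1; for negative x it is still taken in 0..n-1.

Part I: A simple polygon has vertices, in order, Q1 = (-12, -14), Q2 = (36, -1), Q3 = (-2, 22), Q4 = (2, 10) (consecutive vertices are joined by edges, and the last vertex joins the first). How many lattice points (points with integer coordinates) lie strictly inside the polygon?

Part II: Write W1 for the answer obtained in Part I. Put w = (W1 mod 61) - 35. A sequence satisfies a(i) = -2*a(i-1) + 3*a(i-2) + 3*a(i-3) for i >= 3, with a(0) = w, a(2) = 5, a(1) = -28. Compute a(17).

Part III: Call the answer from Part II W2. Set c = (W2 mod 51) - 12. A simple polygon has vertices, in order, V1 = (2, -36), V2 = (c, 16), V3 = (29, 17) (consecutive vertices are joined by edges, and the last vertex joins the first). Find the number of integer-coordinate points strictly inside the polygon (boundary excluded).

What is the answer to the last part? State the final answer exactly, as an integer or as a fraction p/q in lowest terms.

172

Part I: cross terms: (-12*-1 - 36*-14)=516, (36*22 - -2*-1)=790, (-2*10 - 2*22)=-64, (2*-14 - -12*10)=92; twice the area = |1334| = 1334; area = 667; boundary points = 1 + 1 + 4 + 2 = 8; strictly interior points = area - boundary/2 + 1 = 664; answer 664
Part II: W1 = 664; w = 19; a(3) = -2*(5) + 3*(-28) + 3*(19) = -37; iterating: a(3)=-37, a(4)=5, a(5)=-106, a(6)=116, a(7)=-535, a(8)=1100, a(9)=-3457, a(10)=8609, a(11)=-24289, a(12)=64034, a(13)=-175108, a(14)=469451, a(15)=-1272124, a(16)=3427277, a(17)=-9262573; answer -9262573
Part III: W2 = -9262573; c = 35; cross terms: (2*16 - 35*-36)=1292, (35*17 - 29*16)=131, (29*-36 - 2*17)=-1078; twice the area = |345| = 345; area = 345/2; boundary points = 1 + 1 + 1 = 3; strictly interior points = area - boundary/2 + 1 = 172; answer 172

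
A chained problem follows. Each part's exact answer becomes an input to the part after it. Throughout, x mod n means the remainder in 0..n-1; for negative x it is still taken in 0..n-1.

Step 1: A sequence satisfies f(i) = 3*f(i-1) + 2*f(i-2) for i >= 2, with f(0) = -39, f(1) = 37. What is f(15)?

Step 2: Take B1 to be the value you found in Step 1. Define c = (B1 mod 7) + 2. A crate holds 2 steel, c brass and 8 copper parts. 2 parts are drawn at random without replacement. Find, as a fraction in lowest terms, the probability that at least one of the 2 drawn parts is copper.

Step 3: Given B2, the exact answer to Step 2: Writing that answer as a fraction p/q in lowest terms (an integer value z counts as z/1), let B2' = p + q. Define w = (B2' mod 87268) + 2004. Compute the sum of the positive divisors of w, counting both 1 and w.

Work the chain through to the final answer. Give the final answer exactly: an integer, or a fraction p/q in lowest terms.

Step 1: f(2) = 3*(37) + 2*(-39) = 33; iterating: f(2)=33, f(3)=173, f(4)=585, f(5)=2101, f(6)=7473, f(7)=26621, f(8)=94809, f(9)=337669, f(10)=1202625, f(11)=4283213, f(12)=15254889, f(13)=54331093, f(14)=193503057, f(15)=689171357; answer 689171357
Step 2: B1 = 689171357; c = 2; total draws C(12,2) = 66; complement C(4,2) = 6; favorable 66 - 6 = 60; P = 10/11; answer 10/11
Step 3: B2 = 10/11; threaded value p + q = 21; w = 2025; 2025 = 3^4 * 5^2; sigma = (1 + 3 + 9 + 27 + 81) * (1 + 5 + 25) = 121 * 31 = 3751; answer 3751

3751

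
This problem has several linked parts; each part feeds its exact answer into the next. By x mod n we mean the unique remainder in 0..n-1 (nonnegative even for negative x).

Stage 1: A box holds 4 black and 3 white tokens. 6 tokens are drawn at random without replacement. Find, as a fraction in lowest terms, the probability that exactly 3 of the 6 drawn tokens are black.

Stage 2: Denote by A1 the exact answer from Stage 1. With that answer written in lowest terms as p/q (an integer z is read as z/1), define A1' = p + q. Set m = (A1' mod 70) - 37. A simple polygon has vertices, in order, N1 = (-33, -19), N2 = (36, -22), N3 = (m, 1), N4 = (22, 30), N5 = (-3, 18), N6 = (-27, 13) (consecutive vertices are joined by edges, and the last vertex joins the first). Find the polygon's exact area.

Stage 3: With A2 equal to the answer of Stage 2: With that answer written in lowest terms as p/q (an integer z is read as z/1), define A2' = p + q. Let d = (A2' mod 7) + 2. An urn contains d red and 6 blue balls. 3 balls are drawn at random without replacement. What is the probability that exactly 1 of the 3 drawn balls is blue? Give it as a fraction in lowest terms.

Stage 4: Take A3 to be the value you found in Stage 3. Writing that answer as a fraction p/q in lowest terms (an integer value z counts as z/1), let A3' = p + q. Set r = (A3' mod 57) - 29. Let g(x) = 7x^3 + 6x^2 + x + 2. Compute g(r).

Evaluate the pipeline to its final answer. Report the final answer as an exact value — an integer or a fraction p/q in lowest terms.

-18044

Stage 1: total draws C(7,6) = 7; favorable C(4,3)*C(3,3) = 4; P = 4/7; answer 4/7
Stage 2: A1 = 4/7; threaded value p + q = 11; m = -26; cross terms: (-33*-22 - 36*-19)=1410, (36*1 - -26*-22)=-536, (-26*30 - 22*1)=-802, (22*18 - -3*30)=486, (-3*13 - -27*18)=447, (-27*-19 - -33*13)=942; twice the area = |1947| = 1947; area = 1947/2; answer 1947/2
Stage 3: A2 = 1947/2; threaded value p + q = 1949; d = 5; total draws C(11,3) = 165; favorable C(6,1)*C(5,2) = 60; P = 4/11; answer 4/11
Stage 4: A3 = 4/11; threaded value p + q = 15; r = -14; 7*(-14)^3 + 6*(-14)^2 + 1*(-14)^1 + 2 = (-19208) + (1176) + (-14) + (2) = -18044; answer -18044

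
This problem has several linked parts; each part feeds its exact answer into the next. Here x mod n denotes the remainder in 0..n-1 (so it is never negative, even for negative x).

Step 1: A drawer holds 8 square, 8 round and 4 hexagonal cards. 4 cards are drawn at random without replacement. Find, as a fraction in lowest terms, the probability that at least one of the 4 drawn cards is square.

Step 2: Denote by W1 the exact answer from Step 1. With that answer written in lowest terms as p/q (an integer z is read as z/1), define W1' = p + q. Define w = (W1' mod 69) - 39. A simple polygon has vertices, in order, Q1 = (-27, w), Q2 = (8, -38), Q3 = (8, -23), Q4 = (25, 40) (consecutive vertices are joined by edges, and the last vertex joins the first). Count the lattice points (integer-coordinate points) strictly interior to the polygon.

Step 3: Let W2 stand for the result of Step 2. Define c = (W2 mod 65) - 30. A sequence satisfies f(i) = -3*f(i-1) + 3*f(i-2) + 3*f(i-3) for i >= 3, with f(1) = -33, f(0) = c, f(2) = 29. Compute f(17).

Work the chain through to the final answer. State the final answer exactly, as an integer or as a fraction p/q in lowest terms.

-7003775889

Step 1: total draws C(20,4) = 4845; complement C(12,4) = 495; favorable 4845 - 495 = 4350; P = 290/323; answer 290/323
Step 2: W1 = 290/323; threaded value p + q = 613; w = 22; cross terms: (-27*-38 - 8*22)=850, (8*-23 - 8*-38)=120, (8*40 - 25*-23)=895, (25*22 - -27*40)=1630; twice the area = |3495| = 3495; area = 3495/2; boundary points = 5 + 15 + 1 + 2 = 23; strictly interior points = area - boundary/2 + 1 = 1737; answer 1737
Step 3: W2 = 1737; c = 17; f(3) = -3*(29) + 3*(-33) + 3*(17) = -135; iterating: f(3)=-135, f(4)=393, f(5)=-1497, f(6)=5265, f(7)=-19107, f(8)=68625, f(9)=-247401, f(10)=890757, f(11)=-3208599, f(12)=11555865, f(13)=-41621121, f(14)=149905161, f(15)=-539911251, f(16)=1944585873, f(17)=-7003775889; answer -7003775889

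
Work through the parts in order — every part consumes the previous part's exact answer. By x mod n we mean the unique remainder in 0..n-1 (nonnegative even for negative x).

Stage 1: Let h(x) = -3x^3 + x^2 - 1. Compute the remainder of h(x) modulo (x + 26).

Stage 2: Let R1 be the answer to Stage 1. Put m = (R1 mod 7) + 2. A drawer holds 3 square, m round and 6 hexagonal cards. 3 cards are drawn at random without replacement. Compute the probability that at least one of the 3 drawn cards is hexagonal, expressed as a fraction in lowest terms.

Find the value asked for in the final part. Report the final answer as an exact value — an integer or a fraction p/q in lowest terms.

31/33

Stage 1: remainder = value at the root: -3*(-26)^3 + 1*(-26)^2 - 1 = (52728) + (676) + (-1) = 53403; answer 53403
Stage 2: R1 = 53403; m = 2; total draws C(11,3) = 165; complement C(5,3) = 10; favorable 165 - 10 = 155; P = 31/33; answer 31/33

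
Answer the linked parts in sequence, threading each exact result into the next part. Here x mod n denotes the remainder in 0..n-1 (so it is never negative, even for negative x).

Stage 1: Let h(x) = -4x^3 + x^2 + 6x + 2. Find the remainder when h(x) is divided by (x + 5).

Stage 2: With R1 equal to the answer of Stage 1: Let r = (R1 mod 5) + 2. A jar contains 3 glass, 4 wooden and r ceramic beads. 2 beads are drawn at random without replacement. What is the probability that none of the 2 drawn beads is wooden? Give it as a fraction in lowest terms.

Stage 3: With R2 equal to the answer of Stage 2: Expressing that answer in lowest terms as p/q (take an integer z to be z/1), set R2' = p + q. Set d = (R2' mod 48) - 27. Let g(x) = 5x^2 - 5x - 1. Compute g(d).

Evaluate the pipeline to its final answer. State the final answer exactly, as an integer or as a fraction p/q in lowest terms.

Stage 1: remainder = value at the root: -4*(-5)^3 + 1*(-5)^2 + 6*(-5)^1 + 2 = (500) + (25) + (-30) + (2) = 497; answer 497
Stage 2: R1 = 497; r = 4; total draws C(11,2) = 55; favorable C(7,2) = 21; P = 21/55; answer 21/55
Stage 3: R2 = 21/55; threaded value p + q = 76; d = 1; 5*(1)^2 - 5*(1)^1 - 1 = (5) + (-5) + (-1) = -1; answer -1

-1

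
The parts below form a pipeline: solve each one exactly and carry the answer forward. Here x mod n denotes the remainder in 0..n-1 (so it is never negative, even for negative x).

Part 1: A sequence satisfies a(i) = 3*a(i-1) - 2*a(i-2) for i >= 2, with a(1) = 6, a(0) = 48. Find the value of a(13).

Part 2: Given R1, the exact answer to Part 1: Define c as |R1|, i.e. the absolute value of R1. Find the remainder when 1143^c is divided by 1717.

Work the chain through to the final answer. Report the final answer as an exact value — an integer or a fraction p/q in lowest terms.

Part 1: a(2) = 3*(6) - 2*(48) = -78; iterating: a(2)=-78, a(3)=-246, a(4)=-582, a(5)=-1254, a(6)=-2598, a(7)=-5286, a(8)=-10662, a(9)=-21414, a(10)=-42918, a(11)=-85926, a(12)=-171942, a(13)=-343974; answer -343974
Part 2: R1 = -343974; c = 343974; squarings mod 1717: 1143^1=1143, 1143^2=1529, 1143^4=1004, 1143^8=137, 1143^16=1599, 1143^32=188, 1143^64=1004, 1143^128=137, 1143^256=1599, 1143^512=188, 1143^1024=1004, 1143^2048=137, 1143^4096=1599, 1143^8192=188, 1143^16384=1004, 1143^32768=137, 1143^65536=1599, 1143^131072=188, 1143^262144=1004; 1143^343974 = 1143^2 * 1143^4 * 1143^32 * 1143^128 * 1143^256 * 1143^512 * 1143^1024 * 1143^2048 * 1143^4096 * 1143^8192 * 1143^65536 * 1143^262144 = 713 (mod 1717); answer 713

713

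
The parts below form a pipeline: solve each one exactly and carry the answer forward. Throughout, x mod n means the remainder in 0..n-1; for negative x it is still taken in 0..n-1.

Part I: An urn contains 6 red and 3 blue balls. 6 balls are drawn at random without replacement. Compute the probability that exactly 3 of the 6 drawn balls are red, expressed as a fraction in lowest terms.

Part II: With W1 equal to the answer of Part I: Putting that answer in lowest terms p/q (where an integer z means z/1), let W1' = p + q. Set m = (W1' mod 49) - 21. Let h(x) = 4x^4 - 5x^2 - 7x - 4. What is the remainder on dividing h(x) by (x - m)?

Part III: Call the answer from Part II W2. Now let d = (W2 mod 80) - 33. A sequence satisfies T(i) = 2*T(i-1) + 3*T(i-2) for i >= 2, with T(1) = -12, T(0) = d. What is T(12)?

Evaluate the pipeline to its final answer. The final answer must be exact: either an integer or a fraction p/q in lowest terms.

-3852957

Part I: total draws C(9,6) = 84; favorable C(6,3)*C(3,3) = 20; P = 5/21; answer 5/21
Part II: W1 = 5/21; threaded value p + q = 26; m = 5; remainder = value at the root: 4*(5)^4 - 5*(5)^2 - 7*(5)^1 - 4 = (2500) + (-125) + (-35) + (-4) = 2336; answer 2336
Part III: W2 = 2336; d = -17; T(2) = 2*(-12) + 3*(-17) = -75; iterating: T(2)=-75, T(3)=-186, T(4)=-597, T(5)=-1752, T(6)=-5295, T(7)=-15846, T(8)=-47577, T(9)=-142692, T(10)=-428115, T(11)=-1284306, T(12)=-3852957; answer -3852957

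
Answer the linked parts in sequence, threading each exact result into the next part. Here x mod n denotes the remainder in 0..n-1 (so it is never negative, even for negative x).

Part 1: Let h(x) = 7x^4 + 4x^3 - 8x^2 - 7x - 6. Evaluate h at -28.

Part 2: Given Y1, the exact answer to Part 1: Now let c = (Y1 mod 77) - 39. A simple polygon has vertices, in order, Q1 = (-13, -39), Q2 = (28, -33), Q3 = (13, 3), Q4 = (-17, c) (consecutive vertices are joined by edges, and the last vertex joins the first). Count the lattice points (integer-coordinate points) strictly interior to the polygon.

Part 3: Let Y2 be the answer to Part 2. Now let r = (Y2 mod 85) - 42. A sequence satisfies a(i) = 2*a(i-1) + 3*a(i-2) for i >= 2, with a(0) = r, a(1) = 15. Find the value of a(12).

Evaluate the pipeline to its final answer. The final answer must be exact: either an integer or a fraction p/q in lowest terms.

3587232

Part 1: 7*(-28)^4 + 4*(-28)^3 - 8*(-28)^2 - 7*(-28)^1 - 6 = (4302592) + (-87808) + (-6272) + (196) + (-6) = 4208702; answer 4208702
Part 2: Y1 = 4208702; c = -3; cross terms: (-13*-33 - 28*-39)=1521, (28*3 - 13*-33)=513, (13*-3 - -17*3)=12, (-17*-39 - -13*-3)=624; twice the area = |2670| = 2670; area = 1335; boundary points = 1 + 3 + 6 + 4 = 14; strictly interior points = area - boundary/2 + 1 = 1329; answer 1329
Part 3: Y2 = 1329; r = 12; a(2) = 2*(15) + 3*(12) = 66; iterating: a(2)=66, a(3)=177, a(4)=552, a(5)=1635, a(6)=4926, a(7)=14757, a(8)=44292, a(9)=132855, a(10)=398586, a(11)=1195737, a(12)=3587232; answer 3587232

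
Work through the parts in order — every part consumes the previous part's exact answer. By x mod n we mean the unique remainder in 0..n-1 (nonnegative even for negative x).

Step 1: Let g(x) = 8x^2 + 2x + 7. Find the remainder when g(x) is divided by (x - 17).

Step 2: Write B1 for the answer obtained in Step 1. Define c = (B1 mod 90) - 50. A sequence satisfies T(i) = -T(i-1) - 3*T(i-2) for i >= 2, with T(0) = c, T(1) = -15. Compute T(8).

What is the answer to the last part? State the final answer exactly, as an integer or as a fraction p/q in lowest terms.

Step 1: remainder = value at the root: 8*(17)^2 + 2*(17)^1 + 7 = (2312) + (34) + (7) = 2353; answer 2353
Step 2: B1 = 2353; c = -37; T(2) = -1*(-15) - 3*(-37) = 126; iterating: T(2)=126, T(3)=-81, T(4)=-297, T(5)=540, T(6)=351, T(7)=-1971, T(8)=918; answer 918

918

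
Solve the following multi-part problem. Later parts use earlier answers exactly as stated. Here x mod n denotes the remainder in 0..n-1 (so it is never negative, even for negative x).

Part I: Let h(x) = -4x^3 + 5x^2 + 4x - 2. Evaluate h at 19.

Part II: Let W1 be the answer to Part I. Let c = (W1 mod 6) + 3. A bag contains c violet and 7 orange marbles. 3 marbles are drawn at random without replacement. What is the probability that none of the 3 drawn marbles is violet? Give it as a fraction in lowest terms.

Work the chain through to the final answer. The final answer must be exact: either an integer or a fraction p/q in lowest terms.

Part I: -4*(19)^3 + 5*(19)^2 + 4*(19)^1 - 2 = (-27436) + (1805) + (76) + (-2) = -25557; answer -25557
Part II: W1 = -25557; c = 6; total draws C(13,3) = 286; favorable C(7,3) = 35; P = 35/286; answer 35/286

35/286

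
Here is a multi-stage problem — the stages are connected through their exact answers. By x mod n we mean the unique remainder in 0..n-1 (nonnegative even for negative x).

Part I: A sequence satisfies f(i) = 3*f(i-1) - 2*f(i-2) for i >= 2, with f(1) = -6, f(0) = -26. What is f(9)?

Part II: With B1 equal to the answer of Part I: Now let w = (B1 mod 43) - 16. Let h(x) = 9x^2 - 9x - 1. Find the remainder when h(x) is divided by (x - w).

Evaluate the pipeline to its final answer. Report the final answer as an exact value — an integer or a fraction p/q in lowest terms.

1637

Part I: f(2) = 3*(-6) - 2*(-26) = 34; iterating: f(2)=34, f(3)=114, f(4)=274, f(5)=594, f(6)=1234, f(7)=2514, f(8)=5074, f(9)=10194; answer 10194
Part II: B1 = 10194; w = -13; remainder = value at the root: 9*(-13)^2 - 9*(-13)^1 - 1 = (1521) + (117) + (-1) = 1637; answer 1637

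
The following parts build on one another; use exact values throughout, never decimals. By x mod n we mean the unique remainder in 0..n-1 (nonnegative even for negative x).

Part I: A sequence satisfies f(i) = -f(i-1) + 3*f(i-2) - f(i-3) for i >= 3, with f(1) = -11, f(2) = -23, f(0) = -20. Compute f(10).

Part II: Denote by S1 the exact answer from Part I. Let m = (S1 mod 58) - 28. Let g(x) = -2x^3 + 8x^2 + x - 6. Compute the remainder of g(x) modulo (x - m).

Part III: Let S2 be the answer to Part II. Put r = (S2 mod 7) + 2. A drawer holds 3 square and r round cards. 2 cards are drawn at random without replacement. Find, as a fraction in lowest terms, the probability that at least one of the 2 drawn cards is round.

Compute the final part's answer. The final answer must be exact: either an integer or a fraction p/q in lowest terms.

Part I: f(3) = -1*(-23) + 3*(-11) - 1*(-20) = 10; iterating: f(3)=10, f(4)=-68, f(5)=121, f(6)=-335, f(7)=766, f(8)=-1892, f(9)=4525, f(10)=-10967; answer -10967
Part II: S1 = -10967; m = 25; remainder = value at the root: -2*(25)^3 + 8*(25)^2 + 1*(25)^1 - 6 = (-31250) + (5000) + (25) + (-6) = -26231; answer -26231
Part III: S2 = -26231; r = 7; total draws C(10,2) = 45; complement C(3,2) = 3; favorable 45 - 3 = 42; P = 14/15; answer 14/15

14/15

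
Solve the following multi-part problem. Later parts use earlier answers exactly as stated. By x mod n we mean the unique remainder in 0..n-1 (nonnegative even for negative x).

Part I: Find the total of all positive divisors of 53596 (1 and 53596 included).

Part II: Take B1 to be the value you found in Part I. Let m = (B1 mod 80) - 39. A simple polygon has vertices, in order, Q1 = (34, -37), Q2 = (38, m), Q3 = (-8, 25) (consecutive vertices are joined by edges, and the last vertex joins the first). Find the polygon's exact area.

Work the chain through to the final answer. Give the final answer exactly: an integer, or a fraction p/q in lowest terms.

922

Part I: 53596 = 2^2 * 13399; sigma = (1 + 2 + 4) * (1 + 13399) = 7 * 13400 = 93800; answer 93800
Part II: B1 = 93800; m = 1; cross terms: (34*1 - 38*-37)=1440, (38*25 - -8*1)=958, (-8*-37 - 34*25)=-554; twice the area = |1844| = 1844; area = 922; answer 922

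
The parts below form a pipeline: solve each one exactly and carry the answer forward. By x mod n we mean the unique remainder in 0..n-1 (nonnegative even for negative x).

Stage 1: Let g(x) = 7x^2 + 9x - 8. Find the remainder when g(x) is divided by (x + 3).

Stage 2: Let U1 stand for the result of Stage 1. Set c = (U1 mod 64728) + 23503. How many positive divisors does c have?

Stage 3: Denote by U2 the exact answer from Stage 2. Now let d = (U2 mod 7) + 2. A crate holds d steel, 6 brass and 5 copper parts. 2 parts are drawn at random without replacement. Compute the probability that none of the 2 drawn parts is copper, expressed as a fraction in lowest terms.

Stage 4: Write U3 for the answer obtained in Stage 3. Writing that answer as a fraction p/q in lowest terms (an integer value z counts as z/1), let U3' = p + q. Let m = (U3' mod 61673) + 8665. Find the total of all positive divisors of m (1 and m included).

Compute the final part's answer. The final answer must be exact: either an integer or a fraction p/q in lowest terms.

10788

Stage 1: remainder = value at the root: 7*(-3)^2 + 9*(-3)^1 - 8 = (63) + (-27) + (-8) = 28; answer 28
Stage 2: U1 = 28; c = 23531; 23531 is prime, so its only divisors are 1 and 23531; count = 2; answer 2
Stage 3: U2 = 2; d = 4; total draws C(15,2) = 105; favorable C(10,2) = 45; P = 3/7; answer 3/7
Stage 4: U3 = 3/7; threaded value p + q = 10; m = 8675; 8675 = 5^2 * 347; sigma = (1 + 5 + 25) * (1 + 347) = 31 * 348 = 10788; answer 10788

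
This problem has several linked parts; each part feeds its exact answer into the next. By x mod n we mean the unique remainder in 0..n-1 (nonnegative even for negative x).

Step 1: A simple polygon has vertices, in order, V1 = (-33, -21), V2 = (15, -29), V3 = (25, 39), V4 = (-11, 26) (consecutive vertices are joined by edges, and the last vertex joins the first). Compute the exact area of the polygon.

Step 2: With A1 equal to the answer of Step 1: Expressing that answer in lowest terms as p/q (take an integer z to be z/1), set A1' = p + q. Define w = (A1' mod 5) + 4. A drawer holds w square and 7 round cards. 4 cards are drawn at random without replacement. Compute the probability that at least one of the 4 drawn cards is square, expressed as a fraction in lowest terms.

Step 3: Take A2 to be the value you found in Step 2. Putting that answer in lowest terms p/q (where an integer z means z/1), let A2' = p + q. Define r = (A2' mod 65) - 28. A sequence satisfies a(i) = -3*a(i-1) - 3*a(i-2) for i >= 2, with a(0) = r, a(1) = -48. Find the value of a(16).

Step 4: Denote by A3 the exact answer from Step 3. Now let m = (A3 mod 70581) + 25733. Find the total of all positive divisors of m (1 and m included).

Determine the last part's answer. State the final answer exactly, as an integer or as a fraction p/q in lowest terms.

Step 1: cross terms: (-33*-29 - 15*-21)=1272, (15*39 - 25*-29)=1310, (25*26 - -11*39)=1079, (-11*-21 - -33*26)=1089; twice the area = |4750| = 4750; area = 2375; answer 2375
Step 2: A1 = 2375; threaded value p + q = 2376; w = 5; total draws C(12,4) = 495; complement C(7,4) = 35; favorable 495 - 35 = 460; P = 92/99; answer 92/99
Step 3: A2 = 92/99; threaded value p + q = 191; r = 33; a(2) = -3*(-48) - 3*(33) = 45; iterating: a(2)=45, a(3)=9, a(4)=-162, a(5)=459, a(6)=-891, a(7)=1296, a(8)=-1215, a(9)=-243, a(10)=4374, a(11)=-12393, a(12)=24057, a(13)=-34992, a(14)=32805, a(15)=6561, a(16)=-118098; answer -118098
Step 4: A3 = -118098; m = 48797; 48797 = 7 * 6971; sigma = (1 + 7) * (1 + 6971) = 8 * 6972 = 55776; answer 55776

55776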